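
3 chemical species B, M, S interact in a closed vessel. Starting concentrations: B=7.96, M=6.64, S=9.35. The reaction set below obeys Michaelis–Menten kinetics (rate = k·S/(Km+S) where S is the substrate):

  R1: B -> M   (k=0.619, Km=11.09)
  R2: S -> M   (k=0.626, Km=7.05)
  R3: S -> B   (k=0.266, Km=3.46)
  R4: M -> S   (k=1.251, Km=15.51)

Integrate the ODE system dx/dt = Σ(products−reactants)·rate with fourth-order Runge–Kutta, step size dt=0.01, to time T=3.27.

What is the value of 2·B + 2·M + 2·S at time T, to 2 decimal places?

Value at T = 47.90

Check how each reaction changes W = 2·B + 2·M + 2·S (weight of products minus weight of reactants):
R1: B -> M: (2·1) − (2·1) = 2 − 2 = 0
R2: S -> M: (2·1) − (2·1) = 2 − 2 = 0
R3: S -> B: (2·1) − (2·1) = 2 − 2 = 0
R4: M -> S: (2·1) − (2·1) = 2 − 2 = 0
Every reaction leaves W unchanged, so W is conserved and no simulation is needed: W(T) = W(0) = 2·7.96 + 2·6.64 + 2·9.35 = 47.90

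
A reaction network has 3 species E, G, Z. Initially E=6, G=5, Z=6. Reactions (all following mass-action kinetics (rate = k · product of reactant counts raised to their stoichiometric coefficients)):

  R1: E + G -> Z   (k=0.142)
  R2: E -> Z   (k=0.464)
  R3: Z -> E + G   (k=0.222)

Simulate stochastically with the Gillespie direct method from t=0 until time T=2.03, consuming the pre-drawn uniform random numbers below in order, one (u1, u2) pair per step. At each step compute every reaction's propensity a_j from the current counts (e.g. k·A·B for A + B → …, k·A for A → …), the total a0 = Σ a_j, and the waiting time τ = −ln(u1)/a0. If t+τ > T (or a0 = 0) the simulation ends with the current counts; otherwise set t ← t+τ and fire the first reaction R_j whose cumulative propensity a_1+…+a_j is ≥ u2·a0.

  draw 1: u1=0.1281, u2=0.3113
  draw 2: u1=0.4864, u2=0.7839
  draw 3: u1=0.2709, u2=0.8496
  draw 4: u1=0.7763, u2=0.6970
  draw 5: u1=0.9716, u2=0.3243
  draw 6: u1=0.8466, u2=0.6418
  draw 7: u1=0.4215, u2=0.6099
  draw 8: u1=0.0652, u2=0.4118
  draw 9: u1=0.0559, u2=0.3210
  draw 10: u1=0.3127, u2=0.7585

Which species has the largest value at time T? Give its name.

Dominant species at T: Z

t=0.000: E=6 G=5 Z=6
Draw 1: a1=4.260, a2=2.784, a3=1.332, a0=8.376; τ=−ln(0.1281)/8.376=0.245 → t=0.245; u2·a0=0.3113·8.376=2.607 ≤ a1=4.260 → R1 fires; E=5 G=4 Z=7
Draw 2: a1=2.840, a2=2.320, a3=1.554, a0=6.714; τ=−ln(0.4864)/6.714=0.107 → t=0.353; u2·a0=0.7839·6.714=5.263; a1+a2=5.160 < 5.263 ≤ a1+…+a3=6.714 → R3 fires; E=6 G=5 Z=6
Draw 3: a1=4.260, a2=2.784, a3=1.332, a0=8.376; τ=−ln(0.2709)/8.376=0.156 → t=0.509; u2·a0=0.8496·8.376=7.116; a1+a2=7.044 < 7.116 ≤ a1+…+a3=8.376 → R3 fires; E=7 G=6 Z=5
Draw 4: a1=5.964, a2=3.248, a3=1.110, a0=10.322; τ=−ln(0.7763)/10.322=0.025 → t=0.533; u2·a0=0.6970·10.322=7.194; a1=5.964 < 7.194 ≤ a1+a2=9.212 → R2 fires; E=6 G=6 Z=6
Draw 5: a1=5.112, a2=2.784, a3=1.332, a0=9.228; τ=−ln(0.9716)/9.228=0.003 → t=0.536; u2·a0=0.3243·9.228=2.993 ≤ a1=5.112 → R1 fires; E=5 G=5 Z=7
Draw 6: a1=3.550, a2=2.320, a3=1.554, a0=7.424; τ=−ln(0.8466)/7.424=0.022 → t=0.559; u2·a0=0.6418·7.424=4.765; a1=3.550 < 4.765 ≤ a1+a2=5.870 → R2 fires; E=4 G=5 Z=8
Draw 7: a1=2.840, a2=1.856, a3=1.776, a0=6.472; τ=−ln(0.4215)/6.472=0.133 → t=0.692; u2·a0=0.6099·6.472=3.947; a1=2.840 < 3.947 ≤ a1+a2=4.696 → R2 fires; E=3 G=5 Z=9
Draw 8: a1=2.130, a2=1.392, a3=1.998, a0=5.520; τ=−ln(0.0652)/5.520=0.495 → t=1.187; u2·a0=0.4118·5.520=2.273; a1=2.130 < 2.273 ≤ a1+a2=3.522 → R2 fires; E=2 G=5 Z=10
Draw 9: a1=1.420, a2=0.928, a3=2.220, a0=4.568; τ=−ln(0.0559)/4.568=0.631 → t=1.818; u2·a0=0.3210·4.568=1.466; a1=1.420 < 1.466 ≤ a1+a2=2.348 → R2 fires; E=1 G=5 Z=11
Draw 10: a1=0.710, a2=0.464, a3=2.442, a0=3.616; τ=−ln(0.3127)/3.616=0.321 → t=2.140 > T=2.03: stop.
At T=2.03: E=1 G=5 Z=11; the largest is Z.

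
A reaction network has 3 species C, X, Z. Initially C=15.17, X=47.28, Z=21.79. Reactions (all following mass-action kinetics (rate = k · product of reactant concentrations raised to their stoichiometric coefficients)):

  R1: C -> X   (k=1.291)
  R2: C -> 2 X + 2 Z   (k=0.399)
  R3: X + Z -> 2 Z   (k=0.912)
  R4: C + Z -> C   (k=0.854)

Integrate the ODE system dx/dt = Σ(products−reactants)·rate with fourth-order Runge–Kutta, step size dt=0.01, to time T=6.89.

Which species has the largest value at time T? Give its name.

RK4 with dt=0.01: 689 steps to T=6.89. Trajectory (selected grid times):
t=0.00: C=15.17 X=47.28 Z=21.79
t=0.77: C=4.13 X=3.13 Z=3.52
t=1.53: C=1.14 X=1.03 Z=4.66
t=2.30: C=0.31 X=0.24 Z=4.86
t=3.06: C=0.09 X=0.07 Z=4.87
t=3.83: C=0.02 X=0.02 Z=4.87
t=4.59: C=0.01 X=0.00 Z=4.87
t=5.36: C=0.00 X=0.00 Z=4.87
t=6.12: C=0.00 X=0.00 Z=4.87
t=6.89: C=0.00 X=0.00 Z=4.87
At T=6.89: C=0.00 X=0.00 Z=4.87; the largest is Z.

Dominant species at T: Z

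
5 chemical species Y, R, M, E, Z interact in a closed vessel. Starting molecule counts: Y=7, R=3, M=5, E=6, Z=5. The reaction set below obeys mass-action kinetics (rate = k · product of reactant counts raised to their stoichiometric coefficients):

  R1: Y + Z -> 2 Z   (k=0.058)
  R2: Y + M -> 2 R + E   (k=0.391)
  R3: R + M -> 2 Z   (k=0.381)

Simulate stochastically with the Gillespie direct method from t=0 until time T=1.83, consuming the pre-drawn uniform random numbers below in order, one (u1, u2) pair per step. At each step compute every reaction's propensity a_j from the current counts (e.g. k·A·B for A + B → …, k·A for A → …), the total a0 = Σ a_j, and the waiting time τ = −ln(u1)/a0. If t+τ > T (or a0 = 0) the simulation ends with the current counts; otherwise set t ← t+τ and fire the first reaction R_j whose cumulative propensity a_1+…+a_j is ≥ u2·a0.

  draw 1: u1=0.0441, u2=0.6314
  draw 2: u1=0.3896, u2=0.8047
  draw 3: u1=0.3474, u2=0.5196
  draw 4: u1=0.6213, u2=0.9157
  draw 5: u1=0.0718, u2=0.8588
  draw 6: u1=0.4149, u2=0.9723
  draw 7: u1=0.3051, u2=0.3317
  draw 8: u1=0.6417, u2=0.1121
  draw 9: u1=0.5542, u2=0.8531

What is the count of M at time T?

t=0.000: Y=7 R=3 M=5 E=6 Z=5
Draw 1: a1=2.030, a2=13.685, a3=5.715, a0=21.430; τ=−ln(0.0441)/21.430=0.146 → t=0.146; u2·a0=0.6314·21.430=13.531; a1=2.030 < 13.531 ≤ a1+a2=15.715 → R2 fires; Y=6 R=5 M=4 E=7 Z=5
Draw 2: a1=1.740, a2=9.384, a3=7.620, a0=18.744; τ=−ln(0.3896)/18.744=0.050 → t=0.196; u2·a0=0.8047·18.744=15.083; a1+a2=11.124 < 15.083 ≤ a1+…+a3=18.744 → R3 fires; Y=6 R=4 M=3 E=7 Z=7
Draw 3: a1=2.436, a2=7.038, a3=4.572, a0=14.046; τ=−ln(0.3474)/14.046=0.075 → t=0.271; u2·a0=0.5196·14.046=7.298; a1=2.436 < 7.298 ≤ a1+a2=9.474 → R2 fires; Y=5 R=6 M=2 E=8 Z=7
Draw 4: a1=2.030, a2=3.910, a3=4.572, a0=10.512; τ=−ln(0.6213)/10.512=0.045 → t=0.316; u2·a0=0.9157·10.512=9.626; a1+a2=5.940 < 9.626 ≤ a1+…+a3=10.512 → R3 fires; Y=5 R=5 M=1 E=8 Z=9
Draw 5: a1=2.610, a2=1.955, a3=1.905, a0=6.470; τ=−ln(0.0718)/6.470=0.407 → t=0.724; u2·a0=0.8588·6.470=5.556; a1+a2=4.565 < 5.556 ≤ a1+…+a3=6.470 → R3 fires; Y=5 R=4 M=0 E=8 Z=11
Draw 6: a1=3.190, a2=0.000, a3=0.000, a0=3.190; τ=−ln(0.4149)/3.190=0.276 → t=0.999; u2·a0=0.9723·3.190=3.102 ≤ a1=3.190 → R1 fires; Y=4 R=4 M=0 E=8 Z=12
Draw 7: a1=2.784, a2=0.000, a3=0.000, a0=2.784; τ=−ln(0.3051)/2.784=0.426 → t=1.426; u2·a0=0.3317·2.784=0.923 ≤ a1=2.784 → R1 fires; Y=3 R=4 M=0 E=8 Z=13
Draw 8: a1=2.262, a2=0.000, a3=0.000, a0=2.262; τ=−ln(0.6417)/2.262=0.196 → t=1.622; u2·a0=0.1121·2.262=0.254 ≤ a1=2.262 → R1 fires; Y=2 R=4 M=0 E=8 Z=14
Draw 9: a1=1.624, a2=0.000, a3=0.000, a0=1.624; τ=−ln(0.5542)/1.624=0.363 → t=1.985 > T=1.83: stop.
Read off M at T=1.83: 0

M at T = 0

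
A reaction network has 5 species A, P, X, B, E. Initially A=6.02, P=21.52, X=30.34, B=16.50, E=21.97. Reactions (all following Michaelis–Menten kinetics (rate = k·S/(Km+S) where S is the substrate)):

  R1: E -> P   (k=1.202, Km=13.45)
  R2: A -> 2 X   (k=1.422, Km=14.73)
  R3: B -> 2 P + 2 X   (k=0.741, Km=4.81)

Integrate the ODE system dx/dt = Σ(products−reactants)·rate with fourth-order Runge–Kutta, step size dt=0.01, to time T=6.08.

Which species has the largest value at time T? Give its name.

Dominant species at T: X

RK4 with dt=0.01: 608 steps to T=6.08. Trajectory (selected grid times):
t=0.00: A=6.02 P=21.52 X=30.34 B=16.50 E=21.97
t=0.68: A=5.74 P=22.80 X=31.67 B=16.11 E=21.47
t=1.35: A=5.48 P=24.06 X=32.96 B=15.73 E=20.97
t=2.03: A=5.22 P=25.32 X=34.24 B=15.34 E=20.48
t=2.70: A=4.98 P=26.56 X=35.49 B=14.97 E=19.99
t=3.38: A=4.74 P=27.81 X=36.73 B=14.59 E=19.51
t=4.05: A=4.51 P=29.03 X=37.93 B=14.22 E=19.03
t=4.73: A=4.29 P=30.25 X=39.12 B=13.84 E=18.56
t=5.40: A=4.08 P=31.45 X=40.28 B=13.47 E=18.09
t=6.08: A=3.87 P=32.66 X=41.43 B=13.10 E=17.63
At T=6.08: A=3.87 P=32.66 X=41.43 B=13.10 E=17.63; the largest is X.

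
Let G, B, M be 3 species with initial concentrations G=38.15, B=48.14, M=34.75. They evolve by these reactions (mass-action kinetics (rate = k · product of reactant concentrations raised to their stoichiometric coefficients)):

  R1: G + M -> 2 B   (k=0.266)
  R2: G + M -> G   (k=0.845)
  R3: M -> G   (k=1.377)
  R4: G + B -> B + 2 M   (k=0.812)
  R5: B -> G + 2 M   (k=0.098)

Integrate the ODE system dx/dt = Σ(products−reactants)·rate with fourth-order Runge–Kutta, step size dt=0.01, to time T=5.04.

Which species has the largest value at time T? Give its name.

Dominant species at T: B

RK4 with dt=0.01: 504 steps to T=5.04. Trajectory (selected grid times):
t=0.00: G=38.15 B=48.14 M=34.75
t=0.56: G=1.09 B=79.97 M=58.05
t=1.12: G=1.05 B=94.52 M=64.61
t=1.68: G=1.03 B=110.34 M=74.29
t=2.24: G=1.03 B=128.42 M=86.13
t=2.80: G=1.03 B=149.35 M=100.07
t=3.36: G=1.03 B=173.67 M=116.33
t=3.92: G=1.03 B=201.93 M=135.26
t=4.48: G=1.03 B=234.78 M=157.26
t=5.04: G=1.03 B=272.98 M=182.85
At T=5.04: G=1.03 B=272.98 M=182.85; the largest is B.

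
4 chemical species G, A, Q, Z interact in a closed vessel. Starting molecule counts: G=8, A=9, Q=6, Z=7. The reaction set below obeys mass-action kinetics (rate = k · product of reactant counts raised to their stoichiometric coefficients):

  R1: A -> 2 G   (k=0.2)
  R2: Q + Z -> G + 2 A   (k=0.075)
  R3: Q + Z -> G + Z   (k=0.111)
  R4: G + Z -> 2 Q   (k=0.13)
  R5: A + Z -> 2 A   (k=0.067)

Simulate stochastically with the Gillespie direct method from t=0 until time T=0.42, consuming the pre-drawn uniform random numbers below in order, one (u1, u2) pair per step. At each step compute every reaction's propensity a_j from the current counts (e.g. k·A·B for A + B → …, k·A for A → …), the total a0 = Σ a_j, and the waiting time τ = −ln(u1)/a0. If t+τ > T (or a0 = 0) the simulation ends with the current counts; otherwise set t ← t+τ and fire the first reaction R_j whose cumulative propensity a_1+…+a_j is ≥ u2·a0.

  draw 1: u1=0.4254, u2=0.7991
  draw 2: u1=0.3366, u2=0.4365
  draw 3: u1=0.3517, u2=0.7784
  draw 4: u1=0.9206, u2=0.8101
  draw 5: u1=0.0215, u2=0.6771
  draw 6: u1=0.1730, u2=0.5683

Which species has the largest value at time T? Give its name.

t=0.000: G=8 A=9 Q=6 Z=7
Draw 1: a1=1.800, a2=3.150, a3=4.662, a4=7.280, a5=4.221, a0=21.113; τ=−ln(0.4254)/21.113=0.040 → t=0.040; u2·a0=0.7991·21.113=16.871; a1+…+a3=9.612 < 16.871 ≤ a1+…+a4=16.892 → R4 fires; G=7 A=9 Q=8 Z=6
Draw 2: a1=1.800, a2=3.600, a3=5.328, a4=5.460, a5=3.618, a0=19.806; τ=−ln(0.3366)/19.806=0.055 → t=0.095; u2·a0=0.4365·19.806=8.645; a1+a2=5.400 < 8.645 ≤ a1+…+a3=10.728 → R3 fires; G=8 A=9 Q=7 Z=6
Draw 3: a1=1.800, a2=3.150, a3=4.662, a4=6.240, a5=3.618, a0=19.470; τ=−ln(0.3517)/19.470=0.054 → t=0.149; u2·a0=0.7784·19.470=15.155; a1+…+a3=9.612 < 15.155 ≤ a1+…+a4=15.852 → R4 fires; G=7 A=9 Q=9 Z=5
Draw 4: a1=1.800, a2=3.375, a3=4.995, a4=4.550, a5=3.015, a0=17.735; τ=−ln(0.9206)/17.735=0.005 → t=0.154; u2·a0=0.8101·17.735=14.367; a1+…+a3=10.170 < 14.367 ≤ a1+…+a4=14.720 → R4 fires; G=6 A=9 Q=11 Z=4
Draw 5: a1=1.800, a2=3.300, a3=4.884, a4=3.120, a5=2.412, a0=15.516; τ=−ln(0.0215)/15.516=0.247 → t=0.401; u2·a0=0.6771·15.516=10.506; a1+…+a3=9.984 < 10.506 ≤ a1+…+a4=13.104 → R4 fires; G=5 A=9 Q=13 Z=3
Draw 6: a1=1.800, a2=2.925, a3=4.329, a4=1.950, a5=1.809, a0=12.813; τ=−ln(0.1730)/12.813=0.137 → t=0.538 > T=0.42: stop.
At T=0.42: G=5 A=9 Q=13 Z=3; the largest is Q.

Dominant species at T: Q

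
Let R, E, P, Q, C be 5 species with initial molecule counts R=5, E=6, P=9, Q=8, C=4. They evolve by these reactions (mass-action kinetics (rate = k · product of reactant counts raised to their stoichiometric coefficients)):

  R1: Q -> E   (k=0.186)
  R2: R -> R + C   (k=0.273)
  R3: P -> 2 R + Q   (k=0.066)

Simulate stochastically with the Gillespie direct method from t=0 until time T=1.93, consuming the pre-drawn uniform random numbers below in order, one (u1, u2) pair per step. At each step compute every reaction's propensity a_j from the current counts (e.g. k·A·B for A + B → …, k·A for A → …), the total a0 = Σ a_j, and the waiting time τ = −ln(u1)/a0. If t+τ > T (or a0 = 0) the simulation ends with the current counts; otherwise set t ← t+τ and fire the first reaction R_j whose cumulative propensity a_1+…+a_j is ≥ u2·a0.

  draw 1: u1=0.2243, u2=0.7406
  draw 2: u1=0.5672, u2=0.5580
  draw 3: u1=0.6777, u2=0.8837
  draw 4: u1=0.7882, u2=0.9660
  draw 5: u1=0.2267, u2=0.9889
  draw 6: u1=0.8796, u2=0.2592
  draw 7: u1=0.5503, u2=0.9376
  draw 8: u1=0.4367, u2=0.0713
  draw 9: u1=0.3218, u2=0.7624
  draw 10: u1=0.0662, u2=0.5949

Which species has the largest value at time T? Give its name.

Dominant species at T: R

t=0.000: R=5 E=6 P=9 Q=8 C=4
Draw 1: a1=1.488, a2=1.365, a3=0.594, a0=3.447; τ=−ln(0.2243)/3.447=0.434 → t=0.434; u2·a0=0.7406·3.447=2.553; a1=1.488 < 2.553 ≤ a1+a2=2.853 → R2 fires; R=5 E=6 P=9 Q=8 C=5
Draw 2: a1=1.488, a2=1.365, a3=0.594, a0=3.447; τ=−ln(0.5672)/3.447=0.165 → t=0.598; u2·a0=0.5580·3.447=1.923; a1=1.488 < 1.923 ≤ a1+a2=2.853 → R2 fires; R=5 E=6 P=9 Q=8 C=6
Draw 3: a1=1.488, a2=1.365, a3=0.594, a0=3.447; τ=−ln(0.6777)/3.447=0.113 → t=0.711; u2·a0=0.8837·3.447=3.046; a1+a2=2.853 < 3.046 ≤ a1+…+a3=3.447 → R3 fires; R=7 E=6 P=8 Q=9 C=6
Draw 4: a1=1.674, a2=1.911, a3=0.528, a0=4.113; τ=−ln(0.7882)/4.113=0.058 → t=0.769; u2·a0=0.9660·4.113=3.973; a1+a2=3.585 < 3.973 ≤ a1+…+a3=4.113 → R3 fires; R=9 E=6 P=7 Q=10 C=6
Draw 5: a1=1.860, a2=2.457, a3=0.462, a0=4.779; τ=−ln(0.2267)/4.779=0.311 → t=1.079; u2·a0=0.9889·4.779=4.726; a1+a2=4.317 < 4.726 ≤ a1+…+a3=4.779 → R3 fires; R=11 E=6 P=6 Q=11 C=6
Draw 6: a1=2.046, a2=3.003, a3=0.396, a0=5.445; τ=−ln(0.8796)/5.445=0.024 → t=1.103; u2·a0=0.2592·5.445=1.411 ≤ a1=2.046 → R1 fires; R=11 E=7 P=6 Q=10 C=6
Draw 7: a1=1.860, a2=3.003, a3=0.396, a0=5.259; τ=−ln(0.5503)/5.259=0.114 → t=1.217; u2·a0=0.9376·5.259=4.931; a1+a2=4.863 < 4.931 ≤ a1+…+a3=5.259 → R3 fires; R=13 E=7 P=5 Q=11 C=6
Draw 8: a1=2.046, a2=3.549, a3=0.330, a0=5.925; τ=−ln(0.4367)/5.925=0.140 → t=1.356; u2·a0=0.0713·5.925=0.422 ≤ a1=2.046 → R1 fires; R=13 E=8 P=5 Q=10 C=6
Draw 9: a1=1.860, a2=3.549, a3=0.330, a0=5.739; τ=−ln(0.3218)/5.739=0.198 → t=1.554; u2·a0=0.7624·5.739=4.375; a1=1.860 < 4.375 ≤ a1+a2=5.409 → R2 fires; R=13 E=8 P=5 Q=10 C=7
Draw 10: a1=1.860, a2=3.549, a3=0.330, a0=5.739; τ=−ln(0.0662)/5.739=0.473 → t=2.027 > T=1.93: stop.
At T=1.93: R=13 E=8 P=5 Q=10 C=7; the largest is R.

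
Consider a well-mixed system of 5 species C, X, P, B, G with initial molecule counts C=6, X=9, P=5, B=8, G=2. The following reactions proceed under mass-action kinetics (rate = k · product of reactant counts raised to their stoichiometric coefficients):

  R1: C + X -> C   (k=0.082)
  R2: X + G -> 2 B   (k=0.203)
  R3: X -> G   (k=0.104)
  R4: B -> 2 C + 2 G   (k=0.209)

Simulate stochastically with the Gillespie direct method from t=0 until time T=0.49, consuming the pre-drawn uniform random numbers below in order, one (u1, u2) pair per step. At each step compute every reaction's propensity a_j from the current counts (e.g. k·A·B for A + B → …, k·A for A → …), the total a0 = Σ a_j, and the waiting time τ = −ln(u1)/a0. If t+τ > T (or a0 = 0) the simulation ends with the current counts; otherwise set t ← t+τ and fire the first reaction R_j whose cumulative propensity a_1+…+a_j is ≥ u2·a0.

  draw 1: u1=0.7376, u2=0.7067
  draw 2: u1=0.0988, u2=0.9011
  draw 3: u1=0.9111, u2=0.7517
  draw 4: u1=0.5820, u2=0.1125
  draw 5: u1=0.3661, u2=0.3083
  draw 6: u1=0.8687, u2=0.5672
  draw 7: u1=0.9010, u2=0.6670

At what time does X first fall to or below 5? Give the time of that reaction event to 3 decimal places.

Threshold first reached at t = 0.468

t=0.000: C=6 X=9 P=5 B=8 G=2
Draw 1: a1=4.428, a2=3.654, a3=0.936, a4=1.672, a0=10.690; τ=−ln(0.7376)/10.690=0.028 → t=0.028; u2·a0=0.7067·10.690=7.555; a1=4.428 < 7.555 ≤ a1+a2=8.082 → R2 fires; C=6 X=8 P=5 B=10 G=1
Draw 2: a1=3.936, a2=1.624, a3=0.832, a4=2.090, a0=8.482; τ=−ln(0.0988)/8.482=0.273 → t=0.301; u2·a0=0.9011·8.482=7.643; a1+…+a3=6.392 < 7.643 ≤ a1+…+a4=8.482 → R4 fires; C=8 X=8 P=5 B=9 G=3
Draw 3: a1=5.248, a2=4.872, a3=0.832, a4=1.881, a0=12.833; τ=−ln(0.9111)/12.833=0.007 → t=0.309; u2·a0=0.7517·12.833=9.647; a1=5.248 < 9.647 ≤ a1+a2=10.120 → R2 fires; C=8 X=7 P=5 B=11 G=2
Draw 4: a1=4.592, a2=2.842, a3=0.728, a4=2.299, a0=10.461; τ=−ln(0.5820)/10.461=0.052 → t=0.360; u2·a0=0.1125·10.461=1.177 ≤ a1=4.592 → R1 fires; C=8 X=6 P=5 B=11 G=2
Draw 5: a1=3.936, a2=2.436, a3=0.624, a4=2.299, a0=9.295; τ=−ln(0.3661)/9.295=0.108 → t=0.468; u2·a0=0.3083·9.295=2.866 ≤ a1=3.936 → R1 fires; C=8 X=5 P=5 B=11 G=2
Draw 6: a1=3.280, a2=2.030, a3=0.520, a4=2.299, a0=8.129; τ=−ln(0.8687)/8.129=0.017 → t=0.486; u2·a0=0.5672·8.129=4.611; a1=3.280 < 4.611 ≤ a1+a2=5.310 → R2 fires; C=8 X=4 P=5 B=13 G=1
Draw 7: a1=2.624, a2=0.812, a3=0.416, a4=2.717, a0=6.569; τ=−ln(0.9010)/6.569=0.016 → t=0.502 > T=0.49: stop.
X first becomes ≤ 5 when it reaches 5 at the event at t=0.468.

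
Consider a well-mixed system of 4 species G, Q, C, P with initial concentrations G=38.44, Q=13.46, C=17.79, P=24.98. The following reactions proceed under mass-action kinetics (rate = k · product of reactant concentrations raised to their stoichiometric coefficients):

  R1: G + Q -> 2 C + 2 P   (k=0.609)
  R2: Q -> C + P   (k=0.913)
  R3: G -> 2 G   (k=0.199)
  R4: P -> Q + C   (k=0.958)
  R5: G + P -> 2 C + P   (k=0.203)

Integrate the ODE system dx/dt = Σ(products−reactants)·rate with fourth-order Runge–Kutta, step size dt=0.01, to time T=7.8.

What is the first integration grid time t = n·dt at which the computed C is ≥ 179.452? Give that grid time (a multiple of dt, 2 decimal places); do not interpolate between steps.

Threshold first reached at t = 1.70

RK4 with dt=0.01: 780 steps to T=7.8. Trajectory (selected grid times):
t=0.00: G=38.44 Q=13.46 C=17.79 P=24.98
t=0.87: G=0.00 Q=20.90 C=138.56 P=32.08
t=1.69: G=0.00 Q=25.79 C=179.29 P=27.20
t=1.70: G=0.00 Q=25.81 C=179.79 P=27.17
t=1.73: G=0.00 Q=25.88 C=181.28 P=27.10
t=2.60: G=0.00 Q=26.88 C=224.40 P=26.10
t=3.47: G=0.00 Q=27.08 C=267.50 P=25.90
t=4.33: G=0.00 Q=27.12 C=310.10 P=25.86
t=5.20: G=0.00 Q=27.13 C=353.19 P=25.86
t=6.07: G=0.00 Q=27.13 C=396.29 P=25.85
t=6.93: G=0.00 Q=27.13 C=438.89 P=25.85
t=7.80: G=0.00 Q=27.13 C=481.98 P=25.85
C(1.69)=179.294 < 179.452 but C(1.70)=179.790 ≥ 179.452, so the first grid time is t=1.70.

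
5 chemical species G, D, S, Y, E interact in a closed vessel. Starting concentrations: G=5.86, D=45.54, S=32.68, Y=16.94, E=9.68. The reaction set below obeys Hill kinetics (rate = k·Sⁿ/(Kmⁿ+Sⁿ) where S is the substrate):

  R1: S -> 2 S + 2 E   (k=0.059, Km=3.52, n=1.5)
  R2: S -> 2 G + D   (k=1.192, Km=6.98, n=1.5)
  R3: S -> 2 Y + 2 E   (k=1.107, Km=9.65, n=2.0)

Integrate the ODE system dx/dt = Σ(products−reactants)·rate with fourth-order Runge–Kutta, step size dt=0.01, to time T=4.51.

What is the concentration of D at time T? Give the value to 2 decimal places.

D at T = 50.32

RK4 with dt=0.01: 451 steps to T=4.51. Trajectory (selected grid times):
t=0.00: G=5.86 D=45.54 S=32.68 Y=16.94 E=9.68
t=0.50: G=6.94 D=46.08 S=31.66 Y=17.96 E=10.75
t=1.00: G=8.02 D=46.62 S=30.64 Y=18.97 E=11.82
t=1.50: G=9.09 D=47.16 S=29.63 Y=19.97 E=12.88
t=2.00: G=10.16 D=47.69 S=28.63 Y=20.97 E=13.93
t=2.51: G=11.24 D=48.23 S=27.61 Y=21.98 E=15.00
t=3.01: G=12.30 D=48.76 S=26.62 Y=22.96 E=16.04
t=3.51: G=13.34 D=49.28 S=25.64 Y=23.93 E=17.07
t=4.01: G=14.38 D=49.80 S=24.67 Y=24.90 E=18.09
t=4.51: G=15.42 D=50.32 S=23.70 Y=25.85 E=19.10
Read off D at T=4.51: 50.32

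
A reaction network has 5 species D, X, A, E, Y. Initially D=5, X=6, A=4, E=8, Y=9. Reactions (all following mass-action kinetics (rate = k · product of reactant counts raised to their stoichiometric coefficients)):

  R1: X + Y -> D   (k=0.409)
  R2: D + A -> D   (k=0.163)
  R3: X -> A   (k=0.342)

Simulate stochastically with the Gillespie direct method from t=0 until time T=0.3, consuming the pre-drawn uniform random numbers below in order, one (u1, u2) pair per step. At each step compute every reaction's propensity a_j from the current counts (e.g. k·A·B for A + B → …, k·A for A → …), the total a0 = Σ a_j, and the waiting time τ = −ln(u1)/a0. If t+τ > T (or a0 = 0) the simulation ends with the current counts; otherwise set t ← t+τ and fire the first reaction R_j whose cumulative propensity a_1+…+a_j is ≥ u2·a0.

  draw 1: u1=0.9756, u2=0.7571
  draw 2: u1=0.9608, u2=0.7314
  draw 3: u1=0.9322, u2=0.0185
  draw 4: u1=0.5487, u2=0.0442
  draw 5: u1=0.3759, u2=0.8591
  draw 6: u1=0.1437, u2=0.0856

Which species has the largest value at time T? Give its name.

t=0.000: D=5 X=6 A=4 E=8 Y=9
Draw 1: a1=22.086, a2=3.260, a3=2.052, a0=27.398; τ=−ln(0.9756)/27.398=0.001 → t=0.001; u2·a0=0.7571·27.398=20.743 ≤ a1=22.086 → R1 fires; D=6 X=5 A=4 E=8 Y=8
Draw 2: a1=16.360, a2=3.912, a3=1.710, a0=21.982; τ=−ln(0.9608)/21.982=0.002 → t=0.003; u2·a0=0.7314·21.982=16.078 ≤ a1=16.360 → R1 fires; D=7 X=4 A=4 E=8 Y=7
Draw 3: a1=11.452, a2=4.564, a3=1.368, a0=17.384; τ=−ln(0.9322)/17.384=0.004 → t=0.007; u2·a0=0.0185·17.384=0.322 ≤ a1=11.452 → R1 fires; D=8 X=3 A=4 E=8 Y=6
Draw 4: a1=7.362, a2=5.216, a3=1.026, a0=13.604; τ=−ln(0.5487)/13.604=0.044 → t=0.051; u2·a0=0.0442·13.604=0.601 ≤ a1=7.362 → R1 fires; D=9 X=2 A=4 E=8 Y=5
Draw 5: a1=4.090, a2=5.868, a3=0.684, a0=10.642; τ=−ln(0.3759)/10.642=0.092 → t=0.143; u2·a0=0.8591·10.642=9.143; a1=4.090 < 9.143 ≤ a1+a2=9.958 → R2 fires; D=9 X=2 A=3 E=8 Y=5
Draw 6: a1=4.090, a2=4.401, a3=0.684, a0=9.175; τ=−ln(0.1437)/9.175=0.211 → t=0.354 > T=0.3: stop.
At T=0.3: D=9 X=2 A=3 E=8 Y=5; the largest is D.

Dominant species at T: D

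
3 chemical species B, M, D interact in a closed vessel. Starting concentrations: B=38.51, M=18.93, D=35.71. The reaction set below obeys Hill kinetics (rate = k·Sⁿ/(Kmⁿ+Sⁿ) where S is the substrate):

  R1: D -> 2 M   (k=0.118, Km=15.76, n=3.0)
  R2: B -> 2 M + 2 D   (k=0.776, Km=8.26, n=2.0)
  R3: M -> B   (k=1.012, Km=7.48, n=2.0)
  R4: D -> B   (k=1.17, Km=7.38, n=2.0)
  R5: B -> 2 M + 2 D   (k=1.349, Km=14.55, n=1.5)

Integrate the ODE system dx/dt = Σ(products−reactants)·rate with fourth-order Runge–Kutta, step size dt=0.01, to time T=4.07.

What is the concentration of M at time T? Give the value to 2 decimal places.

M at T = 31.05

RK4 with dt=0.01: 407 steps to T=4.07. Trajectory (selected grid times):
t=0.00: B=38.51 M=18.93 D=35.71
t=0.45: B=38.59 M=20.28 D=36.81
t=0.90: B=38.67 M=21.63 D=37.91
t=1.36: B=38.76 M=23.01 D=39.03
t=1.81: B=38.86 M=24.35 D=40.13
t=2.26: B=38.96 M=25.69 D=41.22
t=2.71: B=39.06 M=27.02 D=42.32
t=3.17: B=39.17 M=28.39 D=43.44
t=3.62: B=39.28 M=29.72 D=44.53
t=4.07: B=39.39 M=31.05 D=45.63
Read off M at T=4.07: 31.05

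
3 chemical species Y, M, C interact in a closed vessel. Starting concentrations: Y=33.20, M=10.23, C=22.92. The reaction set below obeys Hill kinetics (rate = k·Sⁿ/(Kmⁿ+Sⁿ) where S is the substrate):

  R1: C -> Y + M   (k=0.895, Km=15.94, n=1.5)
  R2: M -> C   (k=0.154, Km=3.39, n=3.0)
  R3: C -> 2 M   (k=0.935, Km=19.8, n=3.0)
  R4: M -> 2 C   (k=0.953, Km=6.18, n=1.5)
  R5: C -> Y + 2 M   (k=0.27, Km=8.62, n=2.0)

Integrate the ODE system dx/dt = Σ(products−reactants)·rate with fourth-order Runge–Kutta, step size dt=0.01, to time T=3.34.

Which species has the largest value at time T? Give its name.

RK4 with dt=0.01: 334 steps to T=3.34. Trajectory (selected grid times):
t=0.00: Y=33.20 M=10.23 C=22.92
t=0.37: Y=33.50 M=10.74 C=22.95
t=0.74: Y=33.79 M=11.24 C=23.00
t=1.11: Y=34.09 M=11.74 C=23.05
t=1.48: Y=34.39 M=12.24 C=23.11
t=1.86: Y=34.70 M=12.75 C=23.18
t=2.23: Y=35.00 M=13.24 C=23.25
t=2.60: Y=35.30 M=13.73 C=23.33
t=2.97: Y=35.59 M=14.22 C=23.42
t=3.34: Y=35.90 M=14.71 C=23.51
At T=3.34: Y=35.90 M=14.71 C=23.51; the largest is Y.

Dominant species at T: Y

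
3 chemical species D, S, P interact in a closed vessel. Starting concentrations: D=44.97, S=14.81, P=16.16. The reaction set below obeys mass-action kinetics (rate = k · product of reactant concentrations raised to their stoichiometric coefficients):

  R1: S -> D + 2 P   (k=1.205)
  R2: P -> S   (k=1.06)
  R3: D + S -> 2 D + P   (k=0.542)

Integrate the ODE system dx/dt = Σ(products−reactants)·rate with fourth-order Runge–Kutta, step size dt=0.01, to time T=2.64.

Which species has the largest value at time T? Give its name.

RK4 with dt=0.01: 264 steps to T=2.64. Trajectory (selected grid times):
t=0.00: D=44.97 S=14.81 P=16.16
t=0.29: D=67.85 S=0.88 P=30.97
t=0.59: D=77.87 S=0.77 P=31.37
t=0.88: D=87.65 S=0.69 P=31.71
t=1.17: D=97.50 S=0.63 P=32.00
t=1.47: D=107.78 S=0.58 P=32.27
t=1.76: D=117.78 S=0.53 P=32.51
t=2.05: D=127.85 S=0.49 P=32.73
t=2.35: D=138.32 S=0.46 P=32.94
t=2.64: D=148.51 S=0.43 P=33.12
At T=2.64: D=148.51 S=0.43 P=33.12; the largest is D.

Dominant species at T: D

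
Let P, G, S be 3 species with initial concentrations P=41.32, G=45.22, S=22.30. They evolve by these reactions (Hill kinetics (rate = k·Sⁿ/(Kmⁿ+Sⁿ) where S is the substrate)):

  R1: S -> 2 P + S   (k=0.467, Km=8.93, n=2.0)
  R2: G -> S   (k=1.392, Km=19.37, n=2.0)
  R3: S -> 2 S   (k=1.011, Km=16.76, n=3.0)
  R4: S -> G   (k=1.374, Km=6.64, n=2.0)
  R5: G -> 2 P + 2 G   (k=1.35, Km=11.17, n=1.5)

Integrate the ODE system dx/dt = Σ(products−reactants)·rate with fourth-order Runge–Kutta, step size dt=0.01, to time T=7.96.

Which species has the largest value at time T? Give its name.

RK4 with dt=0.01: 796 steps to T=7.96. Trajectory (selected grid times):
t=0.00: P=41.32 G=45.22 S=22.30
t=0.88: P=44.15 G=46.35 S=22.86
t=1.77: P=47.03 G=47.50 S=23.44
t=2.65: P=49.88 G=48.64 S=24.03
t=3.54: P=52.79 G=49.79 S=24.64
t=4.42: P=55.67 G=50.93 S=25.26
t=5.31: P=58.59 G=52.08 S=25.90
t=6.19: P=61.49 G=53.22 S=26.55
t=7.08: P=64.43 G=54.37 S=27.22
t=7.96: P=67.35 G=55.51 S=27.89
At T=7.96: P=67.35 G=55.51 S=27.89; the largest is P.

Dominant species at T: P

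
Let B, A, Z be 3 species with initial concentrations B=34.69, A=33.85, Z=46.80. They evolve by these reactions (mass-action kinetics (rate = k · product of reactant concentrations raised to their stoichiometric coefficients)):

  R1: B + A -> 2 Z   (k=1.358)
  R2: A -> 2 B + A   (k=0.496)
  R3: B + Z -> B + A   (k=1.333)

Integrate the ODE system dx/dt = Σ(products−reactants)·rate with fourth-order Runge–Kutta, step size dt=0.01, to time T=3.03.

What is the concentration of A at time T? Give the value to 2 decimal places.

RK4 with dt=0.01: 303 steps to T=3.03. Trajectory (selected grid times):
t=0.00: B=34.69 A=33.85 Z=46.80
t=0.34: B=0.73 A=53.95 Z=77.41
t=0.67: B=0.73 A=61.68 Z=88.58
t=1.01: B=0.73 A=70.83 Z=101.75
t=1.35: B=0.73 A=81.34 Z=116.86
t=1.68: B=0.73 A=93.03 Z=133.66
t=2.02: B=0.73 A=106.84 Z=153.51
t=2.36: B=0.73 A=122.70 Z=176.30
t=2.69: B=0.73 A=140.34 Z=201.64
t=3.03: B=0.73 A=161.17 Z=231.58
Read off A at T=3.03: 161.17

A at T = 161.17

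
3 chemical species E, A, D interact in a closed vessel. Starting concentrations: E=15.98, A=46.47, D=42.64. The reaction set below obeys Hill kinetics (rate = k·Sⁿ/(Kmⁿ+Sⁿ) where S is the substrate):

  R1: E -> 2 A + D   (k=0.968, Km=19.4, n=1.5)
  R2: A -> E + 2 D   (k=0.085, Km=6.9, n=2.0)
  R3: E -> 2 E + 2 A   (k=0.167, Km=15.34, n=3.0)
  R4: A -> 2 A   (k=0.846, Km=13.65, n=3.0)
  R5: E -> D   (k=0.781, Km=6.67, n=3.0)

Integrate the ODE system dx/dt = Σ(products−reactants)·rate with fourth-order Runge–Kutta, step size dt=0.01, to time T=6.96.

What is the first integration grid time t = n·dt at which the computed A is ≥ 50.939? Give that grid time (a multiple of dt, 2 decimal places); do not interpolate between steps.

Threshold first reached at t = 2.68

RK4 with dt=0.01: 696 steps to T=6.96. Trajectory (selected grid times):
t=0.00: E=15.98 A=46.47 D=42.64
t=0.77: E=15.24 A=47.80 D=43.64
t=1.55: E=14.50 A=49.11 D=44.63
t=2.32: E=13.80 A=50.37 D=45.59
t=2.67: E=13.48 A=50.93 D=46.02
t=2.68: E=13.47 A=50.95 D=46.03
t=3.09: E=13.10 A=51.59 D=46.53
t=3.87: E=12.42 A=52.80 D=47.45
t=4.64: E=11.77 A=53.95 D=48.34
t=5.41: E=11.13 A=55.07 D=49.20
t=6.19: E=10.52 A=56.16 D=50.05
t=6.96: E=9.93 A=57.21 D=50.86
A(2.67)=50.930 < 50.939 but A(2.68)=50.945 ≥ 50.939, so the first grid time is t=2.68.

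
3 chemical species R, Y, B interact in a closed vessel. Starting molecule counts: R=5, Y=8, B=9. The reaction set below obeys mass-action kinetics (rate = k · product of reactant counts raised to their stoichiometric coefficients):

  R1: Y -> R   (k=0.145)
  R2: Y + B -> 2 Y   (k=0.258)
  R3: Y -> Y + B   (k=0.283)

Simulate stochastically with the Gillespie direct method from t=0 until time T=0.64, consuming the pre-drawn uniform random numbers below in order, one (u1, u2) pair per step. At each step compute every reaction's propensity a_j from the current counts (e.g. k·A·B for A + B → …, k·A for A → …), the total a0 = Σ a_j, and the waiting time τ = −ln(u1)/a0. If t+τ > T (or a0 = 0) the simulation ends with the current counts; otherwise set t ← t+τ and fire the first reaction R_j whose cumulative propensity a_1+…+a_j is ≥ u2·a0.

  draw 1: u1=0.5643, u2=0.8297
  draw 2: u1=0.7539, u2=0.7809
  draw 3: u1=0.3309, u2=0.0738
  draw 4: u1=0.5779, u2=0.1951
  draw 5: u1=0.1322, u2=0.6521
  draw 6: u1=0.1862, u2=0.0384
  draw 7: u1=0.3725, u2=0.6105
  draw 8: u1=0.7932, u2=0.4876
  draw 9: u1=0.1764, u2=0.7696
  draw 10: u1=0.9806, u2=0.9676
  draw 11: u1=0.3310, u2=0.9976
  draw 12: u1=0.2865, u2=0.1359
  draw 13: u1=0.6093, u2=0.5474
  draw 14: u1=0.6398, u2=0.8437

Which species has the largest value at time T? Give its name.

Dominant species at T: Y

t=0.000: R=5 Y=8 B=9
Draw 1: a1=1.160, a2=18.576, a3=2.264, a0=22.000; τ=−ln(0.5643)/22.000=0.026 → t=0.026; u2·a0=0.8297·22.000=18.253; a1=1.160 < 18.253 ≤ a1+a2=19.736 → R2 fires; R=5 Y=9 B=8
Draw 2: a1=1.305, a2=18.576, a3=2.547, a0=22.428; τ=−ln(0.7539)/22.428=0.013 → t=0.039; u2·a0=0.7809·22.428=17.514; a1=1.305 < 17.514 ≤ a1+a2=19.881 → R2 fires; R=5 Y=10 B=7
Draw 3: a1=1.450, a2=18.060, a3=2.830, a0=22.340; τ=−ln(0.3309)/22.340=0.050 → t=0.088; u2·a0=0.0738·22.340=1.649; a1=1.450 < 1.649 ≤ a1+a2=19.510 → R2 fires; R=5 Y=11 B=6
Draw 4: a1=1.595, a2=17.028, a3=3.113, a0=21.736; τ=−ln(0.5779)/21.736=0.025 → t=0.113; u2·a0=0.1951·21.736=4.241; a1=1.595 < 4.241 ≤ a1+a2=18.623 → R2 fires; R=5 Y=12 B=5
Draw 5: a1=1.740, a2=15.480, a3=3.396, a0=20.616; τ=−ln(0.1322)/20.616=0.098 → t=0.211; u2·a0=0.6521·20.616=13.444; a1=1.740 < 13.444 ≤ a1+a2=17.220 → R2 fires; R=5 Y=13 B=4
Draw 6: a1=1.885, a2=13.416, a3=3.679, a0=18.980; τ=−ln(0.1862)/18.980=0.089 → t=0.300; u2·a0=0.0384·18.980=0.729 ≤ a1=1.885 → R1 fires; R=6 Y=12 B=4
Draw 7: a1=1.740, a2=12.384, a3=3.396, a0=17.520; τ=−ln(0.3725)/17.520=0.056 → t=0.356; u2·a0=0.6105·17.520=10.696; a1=1.740 < 10.696 ≤ a1+a2=14.124 → R2 fires; R=6 Y=13 B=3
Draw 8: a1=1.885, a2=10.062, a3=3.679, a0=15.626; τ=−ln(0.7932)/15.626=0.015 → t=0.371; u2·a0=0.4876·15.626=7.619; a1=1.885 < 7.619 ≤ a1+a2=11.947 → R2 fires; R=6 Y=14 B=2
Draw 9: a1=2.030, a2=7.224, a3=3.962, a0=13.216; τ=−ln(0.1764)/13.216=0.131 → t=0.503; u2·a0=0.7696·13.216=10.171; a1+a2=9.254 < 10.171 ≤ a1+…+a3=13.216 → R3 fires; R=6 Y=14 B=3
Draw 10: a1=2.030, a2=10.836, a3=3.962, a0=16.828; τ=−ln(0.9806)/16.828=0.001 → t=0.504; u2·a0=0.9676·16.828=16.283; a1+a2=12.866 < 16.283 ≤ a1+…+a3=16.828 → R3 fires; R=6 Y=14 B=4
Draw 11: a1=2.030, a2=14.448, a3=3.962, a0=20.440; τ=−ln(0.3310)/20.440=0.054 → t=0.558; u2·a0=0.9976·20.440=20.391; a1+a2=16.478 < 20.391 ≤ a1+…+a3=20.440 → R3 fires; R=6 Y=14 B=5
Draw 12: a1=2.030, a2=18.060, a3=3.962, a0=24.052; τ=−ln(0.2865)/24.052=0.052 → t=0.610; u2·a0=0.1359·24.052=3.269; a1=2.030 < 3.269 ≤ a1+a2=20.090 → R2 fires; R=6 Y=15 B=4
Draw 13: a1=2.175, a2=15.480, a3=4.245, a0=21.900; τ=−ln(0.6093)/21.900=0.023 → t=0.632; u2·a0=0.5474·21.900=11.988; a1=2.175 < 11.988 ≤ a1+a2=17.655 → R2 fires; R=6 Y=16 B=3
Draw 14: a1=2.320, a2=12.384, a3=4.528, a0=19.232; τ=−ln(0.6398)/19.232=0.023 → t=0.656 > T=0.64: stop.
At T=0.64: R=6 Y=16 B=3; the largest is Y.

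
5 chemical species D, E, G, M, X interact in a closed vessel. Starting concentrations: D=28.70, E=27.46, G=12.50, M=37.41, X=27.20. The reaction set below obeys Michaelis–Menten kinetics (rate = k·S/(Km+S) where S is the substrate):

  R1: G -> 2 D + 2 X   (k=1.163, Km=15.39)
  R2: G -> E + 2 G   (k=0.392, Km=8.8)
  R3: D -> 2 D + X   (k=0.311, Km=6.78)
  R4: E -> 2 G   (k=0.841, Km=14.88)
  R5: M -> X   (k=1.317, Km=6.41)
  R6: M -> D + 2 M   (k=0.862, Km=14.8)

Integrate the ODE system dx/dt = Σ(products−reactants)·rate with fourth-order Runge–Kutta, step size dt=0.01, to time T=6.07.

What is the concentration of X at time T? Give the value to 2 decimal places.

RK4 with dt=0.01: 607 steps to T=6.07. Trajectory (selected grid times):
t=0.00: D=28.70 E=27.46 G=12.50 M=37.41 X=27.20
t=0.67: D=29.99 E=27.25 G=13.03 M=37.07 X=28.83
t=1.35: D=31.31 E=27.04 G=13.56 M=36.73 X=30.50
t=2.02: D=32.63 E=26.84 G=14.08 M=36.39 X=32.16
t=2.70: D=33.99 E=26.64 G=14.60 M=36.04 X=33.86
t=3.37: D=35.34 E=26.44 G=15.11 M=35.70 X=35.55
t=4.05: D=36.72 E=26.24 G=15.61 M=35.36 X=37.27
t=4.72: D=38.09 E=26.05 G=16.10 M=35.02 X=38.99
t=5.40: D=39.50 E=25.86 G=16.60 M=34.67 X=40.74
t=6.07: D=40.90 E=25.68 G=17.08 M=34.33 X=42.47
Read off X at T=6.07: 42.47

X at T = 42.47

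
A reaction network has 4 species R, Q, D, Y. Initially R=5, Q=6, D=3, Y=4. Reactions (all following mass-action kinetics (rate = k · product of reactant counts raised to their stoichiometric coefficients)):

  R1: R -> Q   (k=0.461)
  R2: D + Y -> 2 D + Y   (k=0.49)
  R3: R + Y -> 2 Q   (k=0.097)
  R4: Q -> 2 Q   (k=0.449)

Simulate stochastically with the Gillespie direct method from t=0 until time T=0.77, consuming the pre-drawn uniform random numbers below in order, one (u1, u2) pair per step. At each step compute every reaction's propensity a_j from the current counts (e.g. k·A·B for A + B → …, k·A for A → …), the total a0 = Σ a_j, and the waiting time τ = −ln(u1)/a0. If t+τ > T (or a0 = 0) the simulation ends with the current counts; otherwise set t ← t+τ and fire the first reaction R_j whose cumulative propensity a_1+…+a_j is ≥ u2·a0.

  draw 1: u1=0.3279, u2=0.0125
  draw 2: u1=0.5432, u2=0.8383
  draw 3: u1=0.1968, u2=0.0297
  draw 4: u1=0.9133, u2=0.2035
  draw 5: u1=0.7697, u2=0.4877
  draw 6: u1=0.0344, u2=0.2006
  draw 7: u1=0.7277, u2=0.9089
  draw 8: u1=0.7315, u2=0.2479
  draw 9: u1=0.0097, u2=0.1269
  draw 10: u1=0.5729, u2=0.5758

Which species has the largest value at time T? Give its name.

t=0.000: R=5 Q=6 D=3 Y=4
Draw 1: a1=2.305, a2=5.880, a3=1.940, a4=2.694, a0=12.819; τ=−ln(0.3279)/12.819=0.087 → t=0.087; u2·a0=0.0125·12.819=0.160 ≤ a1=2.305 → R1 fires; R=4 Q=7 D=3 Y=4
Draw 2: a1=1.844, a2=5.880, a3=1.552, a4=3.143, a0=12.419; τ=−ln(0.5432)/12.419=0.049 → t=0.136; u2·a0=0.8383·12.419=10.411; a1+…+a3=9.276 < 10.411 ≤ a1+…+a4=12.419 → R4 fires; R=4 Q=8 D=3 Y=4
Draw 3: a1=1.844, a2=5.880, a3=1.552, a4=3.592, a0=12.868; τ=−ln(0.1968)/12.868=0.126 → t=0.262; u2·a0=0.0297·12.868=0.382 ≤ a1=1.844 → R1 fires; R=3 Q=9 D=3 Y=4
Draw 4: a1=1.383, a2=5.880, a3=1.164, a4=4.041, a0=12.468; τ=−ln(0.9133)/12.468=0.007 → t=0.270; u2·a0=0.2035·12.468=2.537; a1=1.383 < 2.537 ≤ a1+a2=7.263 → R2 fires; R=3 Q=9 D=4 Y=4
Draw 5: a1=1.383, a2=7.840, a3=1.164, a4=4.041, a0=14.428; τ=−ln(0.7697)/14.428=0.018 → t=0.288; u2·a0=0.4877·14.428=7.037; a1=1.383 < 7.037 ≤ a1+a2=9.223 → R2 fires; R=3 Q=9 D=5 Y=4
Draw 6: a1=1.383, a2=9.800, a3=1.164, a4=4.041, a0=16.388; τ=−ln(0.0344)/16.388=0.206 → t=0.493; u2·a0=0.2006·16.388=3.287; a1=1.383 < 3.287 ≤ a1+a2=11.183 → R2 fires; R=3 Q=9 D=6 Y=4
Draw 7: a1=1.383, a2=11.760, a3=1.164, a4=4.041, a0=18.348; τ=−ln(0.7277)/18.348=0.017 → t=0.511; u2·a0=0.9089·18.348=16.676; a1+…+a3=14.307 < 16.676 ≤ a1+…+a4=18.348 → R4 fires; R=3 Q=10 D=6 Y=4
Draw 8: a1=1.383, a2=11.760, a3=1.164, a4=4.490, a0=18.797; τ=−ln(0.7315)/18.797=0.017 → t=0.527; u2·a0=0.2479·18.797=4.660; a1=1.383 < 4.660 ≤ a1+a2=13.143 → R2 fires; R=3 Q=10 D=7 Y=4
Draw 9: a1=1.383, a2=13.720, a3=1.164, a4=4.490, a0=20.757; τ=−ln(0.0097)/20.757=0.223 → t=0.751; u2·a0=0.1269·20.757=2.634; a1=1.383 < 2.634 ≤ a1+a2=15.103 → R2 fires; R=3 Q=10 D=8 Y=4
Draw 10: a1=1.383, a2=15.680, a3=1.164, a4=4.490, a0=22.717; τ=−ln(0.5729)/22.717=0.025 → t=0.775 > T=0.77: stop.
At T=0.77: R=3 Q=10 D=8 Y=4; the largest is Q.

Dominant species at T: Q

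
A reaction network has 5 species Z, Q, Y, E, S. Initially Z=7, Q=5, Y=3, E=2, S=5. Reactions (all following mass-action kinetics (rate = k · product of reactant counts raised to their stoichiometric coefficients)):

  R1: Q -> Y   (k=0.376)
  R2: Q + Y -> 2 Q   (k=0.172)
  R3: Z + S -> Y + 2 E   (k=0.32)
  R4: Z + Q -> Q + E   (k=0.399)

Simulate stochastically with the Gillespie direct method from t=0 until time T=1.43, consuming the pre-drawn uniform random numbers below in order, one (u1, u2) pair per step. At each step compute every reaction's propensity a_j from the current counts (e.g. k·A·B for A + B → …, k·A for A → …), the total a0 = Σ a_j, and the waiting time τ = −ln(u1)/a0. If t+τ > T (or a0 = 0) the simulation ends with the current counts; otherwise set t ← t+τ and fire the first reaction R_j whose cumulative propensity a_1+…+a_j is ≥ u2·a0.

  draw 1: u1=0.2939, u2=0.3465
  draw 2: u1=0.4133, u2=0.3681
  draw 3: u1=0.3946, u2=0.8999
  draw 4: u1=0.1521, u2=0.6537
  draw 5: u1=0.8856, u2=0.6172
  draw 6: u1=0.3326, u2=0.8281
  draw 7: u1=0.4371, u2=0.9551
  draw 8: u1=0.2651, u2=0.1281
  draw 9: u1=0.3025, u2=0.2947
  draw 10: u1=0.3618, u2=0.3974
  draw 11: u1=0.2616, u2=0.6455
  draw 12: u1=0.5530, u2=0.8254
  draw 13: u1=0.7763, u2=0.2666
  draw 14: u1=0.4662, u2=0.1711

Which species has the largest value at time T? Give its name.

Dominant species at T: E

t=0.000: Z=7 Q=5 Y=3 E=2 S=5
Draw 1: a1=1.880, a2=2.580, a3=11.200, a4=13.965, a0=29.625; τ=−ln(0.2939)/29.625=0.041 → t=0.041; u2·a0=0.3465·29.625=10.265; a1+a2=4.460 < 10.265 ≤ a1+…+a3=15.660 → R3 fires; Z=6 Q=5 Y=4 E=4 S=4
Draw 2: a1=1.880, a2=3.440, a3=7.680, a4=11.970, a0=24.970; τ=−ln(0.4133)/24.970=0.035 → t=0.077; u2·a0=0.3681·24.970=9.191; a1+a2=5.320 < 9.191 ≤ a1+…+a3=13.000 → R3 fires; Z=5 Q=5 Y=5 E=6 S=3
Draw 3: a1=1.880, a2=4.300, a3=4.800, a4=9.975, a0=20.955; τ=−ln(0.3946)/20.955=0.044 → t=0.121; u2·a0=0.8999·20.955=18.857; a1+…+a3=10.980 < 18.857 ≤ a1+…+a4=20.955 → R4 fires; Z=4 Q=5 Y=5 E=7 S=3
Draw 4: a1=1.880, a2=4.300, a3=3.840, a4=7.980, a0=18.000; τ=−ln(0.1521)/18.000=0.105 → t=0.226; u2·a0=0.6537·18.000=11.767; a1+…+a3=10.020 < 11.767 ≤ a1+…+a4=18.000 → R4 fires; Z=3 Q=5 Y=5 E=8 S=3
Draw 5: a1=1.880, a2=4.300, a3=2.880, a4=5.985, a0=15.045; τ=−ln(0.8856)/15.045=0.008 → t=0.234; u2·a0=0.6172·15.045=9.286; a1+…+a3=9.060 < 9.286 ≤ a1+…+a4=15.045 → R4 fires; Z=2 Q=5 Y=5 E=9 S=3
Draw 6: a1=1.880, a2=4.300, a3=1.920, a4=3.990, a0=12.090; τ=−ln(0.3326)/12.090=0.091 → t=0.325; u2·a0=0.8281·12.090=10.012; a1+…+a3=8.100 < 10.012 ≤ a1+…+a4=12.090 → R4 fires; Z=1 Q=5 Y=5 E=10 S=3
Draw 7: a1=1.880, a2=4.300, a3=0.960, a4=1.995, a0=9.135; τ=−ln(0.4371)/9.135=0.091 → t=0.415; u2·a0=0.9551·9.135=8.725; a1+…+a3=7.140 < 8.725 ≤ a1+…+a4=9.135 → R4 fires; Z=0 Q=5 Y=5 E=11 S=3
Draw 8: a1=1.880, a2=4.300, a3=0.000, a4=0.000, a0=6.180; τ=−ln(0.2651)/6.180=0.215 → t=0.630; u2·a0=0.1281·6.180=0.792 ≤ a1=1.880 → R1 fires; Z=0 Q=4 Y=6 E=11 S=3
Draw 9: a1=1.504, a2=4.128, a3=0.000, a4=0.000, a0=5.632; τ=−ln(0.3025)/5.632=0.212 → t=0.843; u2·a0=0.2947·5.632=1.660; a1=1.504 < 1.660 ≤ a1+a2=5.632 → R2 fires; Z=0 Q=5 Y=5 E=11 S=3
Draw 10: a1=1.880, a2=4.300, a3=0.000, a4=0.000, a0=6.180; τ=−ln(0.3618)/6.180=0.165 → t=1.007; u2·a0=0.3974·6.180=2.456; a1=1.880 < 2.456 ≤ a1+a2=6.180 → R2 fires; Z=0 Q=6 Y=4 E=11 S=3
Draw 11: a1=2.256, a2=4.128, a3=0.000, a4=0.000, a0=6.384; τ=−ln(0.2616)/6.384=0.210 → t=1.217; u2·a0=0.6455·6.384=4.121; a1=2.256 < 4.121 ≤ a1+a2=6.384 → R2 fires; Z=0 Q=7 Y=3 E=11 S=3
Draw 12: a1=2.632, a2=3.612, a3=0.000, a4=0.000, a0=6.244; τ=−ln(0.5530)/6.244=0.095 → t=1.312; u2·a0=0.8254·6.244=5.154; a1=2.632 < 5.154 ≤ a1+a2=6.244 → R2 fires; Z=0 Q=8 Y=2 E=11 S=3
Draw 13: a1=3.008, a2=2.752, a3=0.000, a4=0.000, a0=5.760; τ=−ln(0.7763)/5.760=0.044 → t=1.356; u2·a0=0.2666·5.760=1.536 ≤ a1=3.008 → R1 fires; Z=0 Q=7 Y=3 E=11 S=3
Draw 14: a1=2.632, a2=3.612, a3=0.000, a4=0.000, a0=6.244; τ=−ln(0.4662)/6.244=0.122 → t=1.478 > T=1.43: stop.
At T=1.43: Z=0 Q=7 Y=3 E=11 S=3; the largest is E.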